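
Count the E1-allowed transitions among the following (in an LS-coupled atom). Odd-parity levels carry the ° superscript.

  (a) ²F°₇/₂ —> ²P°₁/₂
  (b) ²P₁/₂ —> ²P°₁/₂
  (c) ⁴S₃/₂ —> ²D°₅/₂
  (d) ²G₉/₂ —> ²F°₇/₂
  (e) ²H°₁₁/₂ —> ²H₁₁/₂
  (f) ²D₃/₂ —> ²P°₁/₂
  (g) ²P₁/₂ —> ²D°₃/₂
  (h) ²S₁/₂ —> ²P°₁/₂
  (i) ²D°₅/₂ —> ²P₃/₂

(a) forbidden (parity, ΔL, ΔJ fail)
(b) allowed
(c) forbidden (ΔS, ΔL fail)
(d) allowed
(e) allowed
(f) allowed
(g) allowed
(h) allowed
(i) allowed
Total allowed: 7 of 9.

7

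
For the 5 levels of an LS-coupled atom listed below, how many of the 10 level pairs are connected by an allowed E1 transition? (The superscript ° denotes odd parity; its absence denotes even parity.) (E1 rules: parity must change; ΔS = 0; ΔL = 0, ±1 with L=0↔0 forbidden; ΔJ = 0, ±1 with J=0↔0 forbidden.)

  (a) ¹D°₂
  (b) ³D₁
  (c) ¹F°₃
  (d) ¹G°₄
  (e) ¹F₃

3

(a)–(b): forbidden (ΔS).
(a)–(c): forbidden (parity).
(a)–(d): forbidden (parity, ΔL, ΔJ).
(a)–(e): allowed.
(b)–(c): forbidden (ΔS, ΔJ).
(b)–(d): forbidden (ΔS, ΔL, ΔJ).
(b)–(e): forbidden (parity, ΔS, ΔJ).
(c)–(d): forbidden (parity).
(c)–(e): allowed.
(d)–(e): allowed.
Allowed pairs: 3 of 10.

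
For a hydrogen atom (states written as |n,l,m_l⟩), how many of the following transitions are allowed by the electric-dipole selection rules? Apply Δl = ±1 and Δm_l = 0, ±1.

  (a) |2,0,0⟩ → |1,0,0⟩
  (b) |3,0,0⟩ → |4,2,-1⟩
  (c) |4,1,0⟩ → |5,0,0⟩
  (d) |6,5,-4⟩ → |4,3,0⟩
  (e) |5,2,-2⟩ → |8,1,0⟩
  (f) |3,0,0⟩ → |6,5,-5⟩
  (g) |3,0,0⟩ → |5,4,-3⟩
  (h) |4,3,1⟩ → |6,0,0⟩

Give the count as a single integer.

(a) forbidden — Δl = +0 (E1 requires Δl = ±1)
(b) forbidden — Δl = +2 (E1 requires Δl = ±1)
(c) allowed
(d) forbidden — Δl = -2 (E1 requires Δl = ±1); Δm_l = +4 (E1 requires Δm_l = 0, ±1)
(e) forbidden — Δm_l = +2 (E1 requires Δm_l = 0, ±1)
(f) forbidden — Δl = +5 (E1 requires Δl = ±1); Δm_l = -5 (E1 requires Δm_l = 0, ±1)
(g) forbidden — Δl = +4 (E1 requires Δl = ±1); Δm_l = -3 (E1 requires Δm_l = 0, ±1)
(h) forbidden — Δl = -3 (E1 requires Δl = ±1)
Total allowed: 1 of 8.

1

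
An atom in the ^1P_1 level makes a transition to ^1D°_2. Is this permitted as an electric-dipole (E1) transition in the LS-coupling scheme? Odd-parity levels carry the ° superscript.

Initial level: S=0, L=1, J=1, parity even. Final level: S=0, L=2, J=2, parity odd.
Parity must change: even → odd — ✓.
ΔS = 0: S: 0 → 0 — ✓.
ΔL = 0, ±1 (not L=0↔0): L: 1 → 2, ΔL = +1 — ✓.
ΔJ = 0, ±1 (not J=0↔0): J: 1 → 2, ΔJ = +1 — ✓.
All four E1 rules are satisfied.

allowed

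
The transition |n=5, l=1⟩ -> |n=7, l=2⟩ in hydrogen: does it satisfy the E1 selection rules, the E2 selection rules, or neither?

E1

Δl = 2 − 1 = +1; l_i + l_f = 3.
E1 (Δl = ±1): satisfied.
E2 (Δl = 0,±2, l_i+l_f ≥ 2): not satisfied.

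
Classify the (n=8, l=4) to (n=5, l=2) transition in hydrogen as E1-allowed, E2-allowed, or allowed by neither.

Δl = 2 − 4 = -2; l_i + l_f = 6.
E1 (Δl = ±1): not satisfied.
E2 (Δl = 0,±2, l_i+l_f ≥ 2): satisfied.

E2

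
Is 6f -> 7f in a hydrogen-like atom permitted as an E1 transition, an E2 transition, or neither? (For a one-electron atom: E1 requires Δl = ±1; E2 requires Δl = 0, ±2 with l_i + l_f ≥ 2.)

Δl = 3 − 3 = +0; l_i + l_f = 6.
E1 (Δl = ±1): not satisfied.
E2 (Δl = 0,±2, l_i+l_f ≥ 2): satisfied.

E2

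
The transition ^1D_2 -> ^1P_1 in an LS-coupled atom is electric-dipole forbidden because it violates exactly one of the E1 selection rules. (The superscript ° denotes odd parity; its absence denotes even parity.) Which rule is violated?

Initial level: S=0, L=2, J=2, parity even. Final level: S=0, L=1, J=1, parity even.
ΔS = 0: S: 0 → 0 — ok.
Parity must change: even → even — fails.
ΔL = 0, ±1 (not L=0↔0): L: 2 → 1, ΔL = -1 — ok.
ΔJ = 0, ±1 (not J=0↔0): J: 2 → 1, ΔJ = -1 — ok.

parity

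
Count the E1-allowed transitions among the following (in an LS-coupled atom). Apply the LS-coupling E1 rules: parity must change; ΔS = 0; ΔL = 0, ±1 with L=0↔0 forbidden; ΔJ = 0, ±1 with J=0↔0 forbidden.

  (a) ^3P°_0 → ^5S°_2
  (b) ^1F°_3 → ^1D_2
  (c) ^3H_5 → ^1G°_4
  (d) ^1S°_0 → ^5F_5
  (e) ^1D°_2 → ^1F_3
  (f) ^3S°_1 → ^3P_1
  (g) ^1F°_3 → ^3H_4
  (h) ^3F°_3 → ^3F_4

(a) forbidden (parity, ΔS, ΔJ fail)
(b) allowed
(c) forbidden (ΔS fails)
(d) forbidden (ΔS, ΔL, ΔJ fail)
(e) allowed
(f) allowed
(g) forbidden (ΔS, ΔL fail)
(h) allowed
Total allowed: 4 of 8.

4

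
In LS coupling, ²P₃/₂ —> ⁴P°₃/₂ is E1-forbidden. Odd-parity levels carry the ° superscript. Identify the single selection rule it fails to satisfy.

Parity must change: even → odd — ok.
ΔS = 0: S: 1/2 → 3/2 — fails.
ΔL = 0, ±1 (not L=0↔0): L: 1 → 1, ΔL = +0 — ok.
ΔJ = 0, ±1 (not J=0↔0): J: 3/2 → 3/2, ΔJ = +0 — ok.

the ΔS = 0 rule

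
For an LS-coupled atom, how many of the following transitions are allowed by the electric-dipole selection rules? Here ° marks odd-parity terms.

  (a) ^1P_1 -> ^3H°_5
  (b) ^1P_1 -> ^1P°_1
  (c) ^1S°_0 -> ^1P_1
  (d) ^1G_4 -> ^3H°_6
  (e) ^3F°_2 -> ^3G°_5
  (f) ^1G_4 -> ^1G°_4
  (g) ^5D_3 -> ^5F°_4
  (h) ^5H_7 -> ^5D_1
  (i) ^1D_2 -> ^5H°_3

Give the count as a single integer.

4

(a) forbidden (ΔS, ΔL, ΔJ fail)
(b) allowed
(c) allowed
(d) forbidden (ΔS, ΔJ fail)
(e) forbidden (parity, ΔJ fail)
(f) allowed
(g) allowed
(h) forbidden (parity, ΔL, ΔJ fail)
(i) forbidden (ΔS, ΔL fail)
Total allowed: 4 of 9.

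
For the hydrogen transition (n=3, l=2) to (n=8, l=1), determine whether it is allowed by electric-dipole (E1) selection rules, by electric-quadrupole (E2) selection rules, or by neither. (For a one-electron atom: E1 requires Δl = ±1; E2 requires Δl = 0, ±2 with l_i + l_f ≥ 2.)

E1

Δl = 1 − 2 = -1; l_i + l_f = 3.
E1 (Δl = ±1): satisfied.
E2 (Δl = 0,±2, l_i+l_f ≥ 2): not satisfied.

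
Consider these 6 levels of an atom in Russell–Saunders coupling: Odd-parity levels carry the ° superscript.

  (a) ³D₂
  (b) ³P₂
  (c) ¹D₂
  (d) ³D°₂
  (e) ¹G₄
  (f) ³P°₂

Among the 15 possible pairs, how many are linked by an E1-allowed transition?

4

(a)–(b): forbidden (parity).
(a)–(c): forbidden (parity, ΔS).
(a)–(d): allowed.
(a)–(e): forbidden (parity, ΔS, ΔL, ΔJ).
(a)–(f): allowed.
(b)–(c): forbidden (parity, ΔS).
(b)–(d): allowed.
(b)–(e): forbidden (parity, ΔS, ΔL, ΔJ).
(b)–(f): allowed.
(c)–(d): forbidden (ΔS).
(c)–(e): forbidden (parity, ΔL, ΔJ).
(c)–(f): forbidden (ΔS).
(d)–(e): forbidden (ΔS, ΔL, ΔJ).
(d)–(f): forbidden (parity).
(e)–(f): forbidden (ΔS, ΔL, ΔJ).
Allowed pairs: 4 of 15.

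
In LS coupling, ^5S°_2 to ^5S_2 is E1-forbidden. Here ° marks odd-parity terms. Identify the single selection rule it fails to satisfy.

the L=0 ↔ L=0 exclusion

ΔS = 0: S: 2 → 2 — passes.
ΔL = 0, ±1 (not L=0↔0): L: 0 → 0, ΔL = +0 — fails.
ΔJ = 0, ±1 (not J=0↔0): J: 2 → 2, ΔJ = +0 — passes.
Parity must change: odd → even — passes.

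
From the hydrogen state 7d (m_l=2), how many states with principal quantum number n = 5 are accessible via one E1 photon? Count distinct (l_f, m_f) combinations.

E1 requires Δl = ±1, so l_f ∈ {1, 3}; with 0 ≤ l_f ≤ n_f−1 = 4, the allowed l_f values are {1, 3}.
For l_f = 1: m_f ∈ {m_i−1, m_i, m_i+1} ∩ [−1, 1] = {1} → 1 state.
For l_f = 3: m_f ∈ {m_i−1, m_i, m_i+1} ∩ [−3, 3] = {1, 2, 3} → 3 states.
Total: 4.

4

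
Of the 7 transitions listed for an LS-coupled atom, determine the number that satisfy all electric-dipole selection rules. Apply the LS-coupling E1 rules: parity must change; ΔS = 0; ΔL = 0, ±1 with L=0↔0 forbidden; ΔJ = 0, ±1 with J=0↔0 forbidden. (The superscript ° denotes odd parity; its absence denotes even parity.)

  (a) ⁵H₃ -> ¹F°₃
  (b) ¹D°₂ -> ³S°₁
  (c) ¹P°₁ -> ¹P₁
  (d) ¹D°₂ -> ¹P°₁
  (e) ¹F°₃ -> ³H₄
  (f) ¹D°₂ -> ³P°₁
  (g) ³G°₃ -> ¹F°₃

(a) forbidden (ΔS, ΔL fail)
(b) forbidden (parity, ΔS, ΔL fail)
(c) allowed
(d) forbidden (parity fails)
(e) forbidden (ΔS, ΔL fail)
(f) forbidden (parity, ΔS fail)
(g) forbidden (parity, ΔS fail)
Total allowed: 1 of 7.

1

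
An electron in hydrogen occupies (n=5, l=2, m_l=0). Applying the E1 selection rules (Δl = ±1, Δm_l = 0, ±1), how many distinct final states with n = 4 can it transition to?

6

E1 requires Δl = ±1, so l_f ∈ {1, 3}; with 0 ≤ l_f ≤ n_f−1 = 3, the allowed l_f values are {1, 3}.
For l_f = 1: m_f ∈ {m_i−1, m_i, m_i+1} ∩ [−1, 1] = {-1, 0, 1} → 3 states.
For l_f = 3: m_f ∈ {m_i−1, m_i, m_i+1} ∩ [−3, 3] = {-1, 0, 1} → 3 states.
Total: 6.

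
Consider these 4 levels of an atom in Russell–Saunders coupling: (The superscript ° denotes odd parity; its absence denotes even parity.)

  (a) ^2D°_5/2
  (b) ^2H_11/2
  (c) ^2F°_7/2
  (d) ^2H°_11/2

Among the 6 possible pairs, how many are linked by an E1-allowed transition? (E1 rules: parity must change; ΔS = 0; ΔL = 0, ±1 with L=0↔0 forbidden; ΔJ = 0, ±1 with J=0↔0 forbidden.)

1

(a)–(b): forbidden (ΔL, ΔJ).
(a)–(c): forbidden (parity).
(a)–(d): forbidden (parity, ΔL, ΔJ).
(b)–(c): forbidden (ΔL, ΔJ).
(b)–(d): allowed.
(c)–(d): forbidden (parity, ΔL, ΔJ).
Allowed pairs: 1 of 6.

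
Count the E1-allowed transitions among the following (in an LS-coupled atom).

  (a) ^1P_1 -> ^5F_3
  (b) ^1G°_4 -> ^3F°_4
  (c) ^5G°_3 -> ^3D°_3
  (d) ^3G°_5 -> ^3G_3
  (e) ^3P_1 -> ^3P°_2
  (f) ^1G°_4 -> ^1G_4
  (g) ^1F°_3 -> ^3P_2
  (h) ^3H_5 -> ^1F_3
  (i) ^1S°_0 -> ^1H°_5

2

(a) forbidden (parity, ΔS, ΔL, ΔJ fail)
(b) forbidden (parity, ΔS fail)
(c) forbidden (parity, ΔS, ΔL fail)
(d) forbidden (ΔJ fails)
(e) allowed
(f) allowed
(g) forbidden (ΔS, ΔL fail)
(h) forbidden (parity, ΔS, ΔL, ΔJ fail)
(i) forbidden (parity, ΔL, ΔJ fail)
Total allowed: 2 of 9.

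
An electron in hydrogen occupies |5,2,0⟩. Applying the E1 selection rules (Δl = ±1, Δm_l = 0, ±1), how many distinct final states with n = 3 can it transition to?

3

E1 requires Δl = ±1, so l_f ∈ {1, 3}; with 0 ≤ l_f ≤ n_f−1 = 2, the allowed l_f values are {1}.
For l_f = 1: m_f ∈ {m_i−1, m_i, m_i+1} ∩ [−1, 1] = {-1, 0, 1} → 3 states.
Total: 3.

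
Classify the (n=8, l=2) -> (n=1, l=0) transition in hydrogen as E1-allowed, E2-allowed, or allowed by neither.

E2

Δl = 0 − 2 = -2; l_i + l_f = 2.
E1 (Δl = ±1): not satisfied.
E2 (Δl = 0,±2, l_i+l_f ≥ 2): satisfied.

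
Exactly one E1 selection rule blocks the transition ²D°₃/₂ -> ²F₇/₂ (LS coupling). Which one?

the ΔJ = 0, ±1 rule

Parity must change: odd → even — passes.
ΔS = 0: S: 1/2 → 1/2 — passes.
ΔL = 0, ±1 (not L=0↔0): L: 2 → 3, ΔL = +1 — passes.
ΔJ = 0, ±1 (not J=0↔0): J: 3/2 → 7/2, ΔJ = +2 — fails.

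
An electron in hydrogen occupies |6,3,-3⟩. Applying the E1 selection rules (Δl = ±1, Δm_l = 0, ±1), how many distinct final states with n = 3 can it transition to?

1

E1 requires Δl = ±1, so l_f ∈ {2, 4}; with 0 ≤ l_f ≤ n_f−1 = 2, the allowed l_f values are {2}.
For l_f = 2: m_f ∈ {m_i−1, m_i, m_i+1} ∩ [−2, 2] = {-2} → 1 state.
Total: 1.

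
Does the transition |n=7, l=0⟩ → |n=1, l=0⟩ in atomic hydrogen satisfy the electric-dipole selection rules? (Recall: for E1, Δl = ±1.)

Initial l = 0, final l = 0, so Δl = +0. E1 requires Δl = ±1: fails.
The transition is electric-dipole forbidden.

forbidden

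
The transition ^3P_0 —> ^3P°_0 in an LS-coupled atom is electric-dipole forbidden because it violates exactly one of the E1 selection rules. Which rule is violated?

Reading off the term symbols: S 1→1, L 1→1, J 0→0, parity even→odd.
Parity must change: even → odd — ✓.
ΔS = 0: S: 1 → 1 — ✓.
ΔL = 0, ±1 (not L=0↔0): L: 1 → 1, ΔL = +0 — ✓.
ΔJ = 0, ±1 (not J=0↔0): J: 0 → 0, ΔJ = +0 — ✗.

the J=0 ↔ J=0 exclusion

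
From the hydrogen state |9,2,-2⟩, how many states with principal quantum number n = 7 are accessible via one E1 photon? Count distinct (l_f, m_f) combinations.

4

E1 requires Δl = ±1, so l_f ∈ {1, 3}; with 0 ≤ l_f ≤ n_f−1 = 6, the allowed l_f values are {1, 3}.
For l_f = 1: m_f ∈ {m_i−1, m_i, m_i+1} ∩ [−1, 1] = {-1} → 1 state.
For l_f = 3: m_f ∈ {m_i−1, m_i, m_i+1} ∩ [−3, 3] = {-3, -2, -1} → 3 states.
Total: 4.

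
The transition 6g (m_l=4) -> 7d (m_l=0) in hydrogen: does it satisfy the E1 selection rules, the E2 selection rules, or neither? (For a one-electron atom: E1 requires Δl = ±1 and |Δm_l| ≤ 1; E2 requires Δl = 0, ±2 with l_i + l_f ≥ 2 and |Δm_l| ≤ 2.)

neither

Δl = 2 − 4 = -2; l_i + l_f = 6.
Δm_l = -4.
E1 (Δl = ±1, |Δm_l| ≤ 1): not satisfied.
E2 (Δl = 0,±2, l_i+l_f ≥ 2, |Δm_l| ≤ 2): not satisfied.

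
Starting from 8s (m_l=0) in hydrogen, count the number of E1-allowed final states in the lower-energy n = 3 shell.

3

E1 requires Δl = ±1, so l_f ∈ {-1, 1}; with 0 ≤ l_f ≤ n_f−1 = 2, the allowed l_f values are {1}.
For l_f = 1: m_f ∈ {m_i−1, m_i, m_i+1} ∩ [−1, 1] = {-1, 0, 1} → 3 states.
Total: 3.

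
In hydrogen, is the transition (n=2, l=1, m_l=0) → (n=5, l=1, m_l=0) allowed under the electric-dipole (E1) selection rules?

l: 1 → 1 (Δl = +0). Δl = ±1 fails.
m_l: 0 → 0 (Δm_l = +0). |Δm_l| ≤ 1 passes.
The transition is electric-dipole forbidden.

forbidden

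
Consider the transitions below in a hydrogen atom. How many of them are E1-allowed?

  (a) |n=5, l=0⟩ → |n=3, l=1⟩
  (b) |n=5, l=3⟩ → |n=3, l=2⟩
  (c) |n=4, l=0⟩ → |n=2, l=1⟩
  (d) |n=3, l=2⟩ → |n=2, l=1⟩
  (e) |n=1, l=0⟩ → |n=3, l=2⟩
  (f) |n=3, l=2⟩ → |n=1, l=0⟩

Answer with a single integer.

4

(a) allowed
(b) allowed
(c) allowed
(d) allowed
(e) forbidden — Δl = +2 (E1 requires Δl = ±1)
(f) forbidden — Δl = -2 (E1 requires Δl = ±1)
Total allowed: 4 of 6.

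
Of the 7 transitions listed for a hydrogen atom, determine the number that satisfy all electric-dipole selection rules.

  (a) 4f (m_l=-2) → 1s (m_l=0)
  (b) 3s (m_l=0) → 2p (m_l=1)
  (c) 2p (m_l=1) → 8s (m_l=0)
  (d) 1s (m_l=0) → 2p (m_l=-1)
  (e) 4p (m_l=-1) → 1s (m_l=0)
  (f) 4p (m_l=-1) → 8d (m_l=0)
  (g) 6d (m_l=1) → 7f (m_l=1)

6

(a) forbidden — Δl = -3 (E1 requires Δl = ±1); Δm_l = +2 (E1 requires Δm_l = 0, ±1)
(b) allowed
(c) allowed
(d) allowed
(e) allowed
(f) allowed
(g) allowed
Total allowed: 6 of 7.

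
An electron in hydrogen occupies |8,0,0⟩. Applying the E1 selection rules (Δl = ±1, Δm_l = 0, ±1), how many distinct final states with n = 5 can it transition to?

E1 requires Δl = ±1, so l_f ∈ {-1, 1}; with 0 ≤ l_f ≤ n_f−1 = 4, the allowed l_f values are {1}.
For l_f = 1: m_f ∈ {m_i−1, m_i, m_i+1} ∩ [−1, 1] = {-1, 0, 1} → 3 states.
Total: 3.

3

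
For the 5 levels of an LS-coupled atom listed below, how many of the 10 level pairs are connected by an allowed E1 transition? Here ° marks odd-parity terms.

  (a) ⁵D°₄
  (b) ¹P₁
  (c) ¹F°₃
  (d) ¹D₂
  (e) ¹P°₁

3

(a)–(b): forbidden (ΔS, ΔJ).
(a)–(c): forbidden (parity, ΔS).
(a)–(d): forbidden (ΔS, ΔJ).
(a)–(e): forbidden (parity, ΔS, ΔJ).
(b)–(c): forbidden (ΔL, ΔJ).
(b)–(d): forbidden (parity).
(b)–(e): allowed.
(c)–(d): allowed.
(c)–(e): forbidden (parity, ΔL, ΔJ).
(d)–(e): allowed.
Allowed pairs: 3 of 10.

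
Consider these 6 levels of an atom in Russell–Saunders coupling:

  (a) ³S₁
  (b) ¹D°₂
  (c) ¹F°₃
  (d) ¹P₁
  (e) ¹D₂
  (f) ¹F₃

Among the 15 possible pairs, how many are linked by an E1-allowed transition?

5

(a)–(b): forbidden (ΔS, ΔL).
(a)–(c): forbidden (ΔS, ΔL, ΔJ).
(a)–(d): forbidden (parity, ΔS).
(a)–(e): forbidden (parity, ΔS, ΔL).
(a)–(f): forbidden (parity, ΔS, ΔL, ΔJ).
(b)–(c): forbidden (parity).
(b)–(d): allowed.
(b)–(e): allowed.
(b)–(f): allowed.
(c)–(d): forbidden (ΔL, ΔJ).
(c)–(e): allowed.
(c)–(f): allowed.
(d)–(e): forbidden (parity).
(d)–(f): forbidden (parity, ΔL, ΔJ).
(e)–(f): forbidden (parity).
Allowed pairs: 5 of 15.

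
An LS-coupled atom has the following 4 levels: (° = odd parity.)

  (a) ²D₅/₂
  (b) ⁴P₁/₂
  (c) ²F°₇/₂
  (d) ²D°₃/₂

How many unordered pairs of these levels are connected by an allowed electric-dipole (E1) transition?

(a)–(b): forbidden (parity, ΔS, ΔJ).
(a)–(c): allowed.
(a)–(d): allowed.
(b)–(c): forbidden (ΔS, ΔL, ΔJ).
(b)–(d): forbidden (ΔS).
(c)–(d): forbidden (parity, ΔJ).
Allowed pairs: 2 of 6.

2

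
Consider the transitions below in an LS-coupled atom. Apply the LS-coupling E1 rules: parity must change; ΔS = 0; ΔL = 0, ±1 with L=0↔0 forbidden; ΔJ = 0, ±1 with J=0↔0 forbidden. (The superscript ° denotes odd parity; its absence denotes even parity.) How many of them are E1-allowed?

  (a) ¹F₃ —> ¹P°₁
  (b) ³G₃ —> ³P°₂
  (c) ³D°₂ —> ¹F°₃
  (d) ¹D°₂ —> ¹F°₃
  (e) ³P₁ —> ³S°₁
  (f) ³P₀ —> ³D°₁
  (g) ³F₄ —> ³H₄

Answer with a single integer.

(a) forbidden (ΔL, ΔJ fail)
(b) forbidden (ΔL fails)
(c) forbidden (parity, ΔS fail)
(d) forbidden (parity fails)
(e) allowed
(f) allowed
(g) forbidden (parity, ΔL fail)
Total allowed: 2 of 7.

2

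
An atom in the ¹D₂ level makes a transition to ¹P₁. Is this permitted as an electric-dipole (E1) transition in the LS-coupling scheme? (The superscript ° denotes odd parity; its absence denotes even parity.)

Initial level: S=0, L=2, J=2, parity even. Final level: S=0, L=1, J=1, parity even.
Parity must change: even → even — ✗.
ΔL = 0, ±1 (not L=0↔0): L: 2 → 1, ΔL = -1 — ✓.
ΔJ = 0, ±1 (not J=0↔0): J: 2 → 1, ΔJ = -1 — ✓.
ΔS = 0: S: 0 → 0 — ✓.
Rule(s) violated: parity.

forbidden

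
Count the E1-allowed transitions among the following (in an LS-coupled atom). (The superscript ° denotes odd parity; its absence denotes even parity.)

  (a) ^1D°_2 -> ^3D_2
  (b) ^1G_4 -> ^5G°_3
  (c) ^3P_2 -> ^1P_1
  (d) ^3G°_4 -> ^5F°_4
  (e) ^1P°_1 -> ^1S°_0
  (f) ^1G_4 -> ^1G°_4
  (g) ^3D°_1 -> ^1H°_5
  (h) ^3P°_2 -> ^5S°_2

(a) forbidden (ΔS fails)
(b) forbidden (ΔS fails)
(c) forbidden (parity, ΔS fail)
(d) forbidden (parity, ΔS fail)
(e) forbidden (parity fails)
(f) allowed
(g) forbidden (parity, ΔS, ΔL, ΔJ fail)
(h) forbidden (parity, ΔS fail)
Total allowed: 1 of 8.

1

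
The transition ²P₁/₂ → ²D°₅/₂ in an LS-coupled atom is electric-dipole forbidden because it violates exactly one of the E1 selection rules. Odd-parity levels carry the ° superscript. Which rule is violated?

the ΔJ = 0, ±1 rule

ΔS = 0: S: 1/2 → 1/2 — ok.
ΔL = 0, ±1 (not L=0↔0): L: 1 → 2, ΔL = +1 — ok.
Parity must change: even → odd — ok.
ΔJ = 0, ±1 (not J=0↔0): J: 1/2 → 5/2, ΔJ = +2 — fails.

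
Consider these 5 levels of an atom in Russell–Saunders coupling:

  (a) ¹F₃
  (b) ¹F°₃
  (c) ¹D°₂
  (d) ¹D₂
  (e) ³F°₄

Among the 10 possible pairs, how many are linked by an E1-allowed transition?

4

(a)–(b): allowed.
(a)–(c): allowed.
(a)–(d): forbidden (parity).
(a)–(e): forbidden (ΔS).
(b)–(c): forbidden (parity).
(b)–(d): allowed.
(b)–(e): forbidden (parity, ΔS).
(c)–(d): allowed.
(c)–(e): forbidden (parity, ΔS, ΔJ).
(d)–(e): forbidden (ΔS, ΔJ).
Allowed pairs: 4 of 10.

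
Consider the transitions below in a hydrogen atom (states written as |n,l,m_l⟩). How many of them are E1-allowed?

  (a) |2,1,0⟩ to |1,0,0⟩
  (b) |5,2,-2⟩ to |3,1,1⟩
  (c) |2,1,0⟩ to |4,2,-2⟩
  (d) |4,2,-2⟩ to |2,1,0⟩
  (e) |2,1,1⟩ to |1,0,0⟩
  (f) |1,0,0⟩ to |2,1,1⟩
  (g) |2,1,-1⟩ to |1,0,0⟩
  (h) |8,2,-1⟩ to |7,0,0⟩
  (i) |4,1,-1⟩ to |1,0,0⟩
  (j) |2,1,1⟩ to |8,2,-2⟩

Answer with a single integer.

5

(a) allowed
(b) forbidden — Δm_l = +3 (E1 requires Δm_l = 0, ±1)
(c) forbidden — Δm_l = -2 (E1 requires Δm_l = 0, ±1)
(d) forbidden — Δm_l = +2 (E1 requires Δm_l = 0, ±1)
(e) allowed
(f) allowed
(g) allowed
(h) forbidden — Δl = -2 (E1 requires Δl = ±1)
(i) allowed
(j) forbidden — Δm_l = -3 (E1 requires Δm_l = 0, ±1)
Total allowed: 5 of 10.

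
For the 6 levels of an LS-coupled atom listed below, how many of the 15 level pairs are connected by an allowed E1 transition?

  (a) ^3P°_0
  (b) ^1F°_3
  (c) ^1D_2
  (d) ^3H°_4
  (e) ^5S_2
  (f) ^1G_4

(a)–(b): forbidden (parity, ΔS, ΔL, ΔJ).
(a)–(c): forbidden (ΔS, ΔJ).
(a)–(d): forbidden (parity, ΔL, ΔJ).
(a)–(e): forbidden (ΔS, ΔJ).
(a)–(f): forbidden (ΔS, ΔL, ΔJ).
(b)–(c): allowed.
(b)–(d): forbidden (parity, ΔS, ΔL).
(b)–(e): forbidden (ΔS, ΔL).
(b)–(f): allowed.
(c)–(d): forbidden (ΔS, ΔL, ΔJ).
(c)–(e): forbidden (parity, ΔS, ΔL).
(c)–(f): forbidden (parity, ΔL, ΔJ).
(d)–(e): forbidden (ΔS, ΔL, ΔJ).
(d)–(f): forbidden (ΔS).
(e)–(f): forbidden (parity, ΔS, ΔL, ΔJ).
Allowed pairs: 2 of 15.

2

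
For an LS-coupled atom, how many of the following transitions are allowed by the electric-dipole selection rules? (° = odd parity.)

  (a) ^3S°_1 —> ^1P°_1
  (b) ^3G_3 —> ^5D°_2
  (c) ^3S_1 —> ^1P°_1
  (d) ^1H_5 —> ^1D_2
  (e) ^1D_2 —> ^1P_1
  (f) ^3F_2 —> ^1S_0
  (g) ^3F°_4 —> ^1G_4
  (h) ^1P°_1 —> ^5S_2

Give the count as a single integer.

0

(a) forbidden (parity, ΔS fail)
(b) forbidden (ΔS, ΔL fail)
(c) forbidden (ΔS fails)
(d) forbidden (parity, ΔL, ΔJ fail)
(e) forbidden (parity fails)
(f) forbidden (parity, ΔS, ΔL, ΔJ fail)
(g) forbidden (ΔS fails)
(h) forbidden (ΔS fails)
Total allowed: 0 of 8.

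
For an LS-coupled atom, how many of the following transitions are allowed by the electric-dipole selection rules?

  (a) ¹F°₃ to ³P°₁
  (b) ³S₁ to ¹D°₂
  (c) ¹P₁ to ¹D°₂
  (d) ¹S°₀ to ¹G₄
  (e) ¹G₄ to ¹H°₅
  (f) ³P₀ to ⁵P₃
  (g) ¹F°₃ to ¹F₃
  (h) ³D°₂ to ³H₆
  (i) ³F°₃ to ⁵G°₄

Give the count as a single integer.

3

(a) forbidden (parity, ΔS, ΔL, ΔJ fail)
(b) forbidden (ΔS, ΔL fail)
(c) allowed
(d) forbidden (ΔL, ΔJ fail)
(e) allowed
(f) forbidden (parity, ΔS, ΔJ fail)
(g) allowed
(h) forbidden (ΔL, ΔJ fail)
(i) forbidden (parity, ΔS fail)
Total allowed: 3 of 9.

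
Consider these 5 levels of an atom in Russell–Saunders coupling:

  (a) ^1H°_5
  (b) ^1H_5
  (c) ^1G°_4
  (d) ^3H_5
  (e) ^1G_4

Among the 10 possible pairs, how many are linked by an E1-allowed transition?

(a)–(b): allowed.
(a)–(c): forbidden (parity).
(a)–(d): forbidden (ΔS).
(a)–(e): allowed.
(b)–(c): allowed.
(b)–(d): forbidden (parity, ΔS).
(b)–(e): forbidden (parity).
(c)–(d): forbidden (ΔS).
(c)–(e): allowed.
(d)–(e): forbidden (parity, ΔS).
Allowed pairs: 4 of 10.

4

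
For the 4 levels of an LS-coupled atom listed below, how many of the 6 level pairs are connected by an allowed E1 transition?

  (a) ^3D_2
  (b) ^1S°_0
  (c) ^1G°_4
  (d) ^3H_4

0

(a)–(b): forbidden (ΔS, ΔL, ΔJ).
(a)–(c): forbidden (ΔS, ΔL, ΔJ).
(a)–(d): forbidden (parity, ΔL, ΔJ).
(b)–(c): forbidden (parity, ΔL, ΔJ).
(b)–(d): forbidden (ΔS, ΔL, ΔJ).
(c)–(d): forbidden (ΔS).
Allowed pairs: 0 of 6.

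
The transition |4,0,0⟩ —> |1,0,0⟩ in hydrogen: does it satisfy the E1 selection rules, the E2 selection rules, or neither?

neither

Δl = 0 − 0 = +0; l_i + l_f = 0.
Δm_l = +0.
E1 (Δl = ±1, |Δm_l| ≤ 1): not satisfied.
E2 (Δl = 0,±2, l_i+l_f ≥ 2, |Δm_l| ≤ 2): not satisfied.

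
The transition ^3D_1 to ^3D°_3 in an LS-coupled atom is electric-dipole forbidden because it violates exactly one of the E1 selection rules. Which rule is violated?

Parity must change: even → odd — satisfied.
ΔS = 0: S: 1 → 1 — satisfied.
ΔL = 0, ±1 (not L=0↔0): L: 2 → 2, ΔL = +0 — satisfied.
ΔJ = 0, ±1 (not J=0↔0): J: 1 → 3, ΔJ = +2 — violated.

the ΔJ = 0, ±1 rule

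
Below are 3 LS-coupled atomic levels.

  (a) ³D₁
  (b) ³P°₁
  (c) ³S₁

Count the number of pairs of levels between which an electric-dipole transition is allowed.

2

(a)–(b): allowed.
(a)–(c): forbidden (parity, ΔL).
(b)–(c): allowed.
Allowed pairs: 2 of 3.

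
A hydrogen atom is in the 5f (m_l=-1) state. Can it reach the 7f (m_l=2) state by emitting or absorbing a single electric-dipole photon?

forbidden

l: 3 → 3 (Δl = +0). Δl = ±1 fails.
m_l: -1 → 2 (Δm_l = +3). |Δm_l| ≤ 1 fails.
The transition is electric-dipole forbidden.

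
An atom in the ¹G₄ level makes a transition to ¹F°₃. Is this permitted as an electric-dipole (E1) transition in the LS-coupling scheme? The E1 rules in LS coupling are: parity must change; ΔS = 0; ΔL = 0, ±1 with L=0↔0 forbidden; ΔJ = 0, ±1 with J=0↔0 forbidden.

allowed

Initial level: S=0, L=4, J=4, parity even. Final level: S=0, L=3, J=3, parity odd.
Parity must change: even → odd — passes.
ΔS = 0: S: 0 → 0 — passes.
ΔL = 0, ±1 (not L=0↔0): L: 4 → 3, ΔL = -1 — passes.
ΔJ = 0, ±1 (not J=0↔0): J: 4 → 3, ΔJ = -1 — passes.
All four E1 rules are satisfied.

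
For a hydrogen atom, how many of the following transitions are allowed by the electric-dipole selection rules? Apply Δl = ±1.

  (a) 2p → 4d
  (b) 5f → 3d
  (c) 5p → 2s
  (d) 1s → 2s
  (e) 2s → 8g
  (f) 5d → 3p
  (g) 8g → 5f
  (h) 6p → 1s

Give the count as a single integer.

(a) allowed
(b) allowed
(c) allowed
(d) forbidden — Δl = +0 (E1 requires Δl = ±1)
(e) forbidden — Δl = +4 (E1 requires Δl = ±1)
(f) allowed
(g) allowed
(h) allowed
Total allowed: 6 of 8.

6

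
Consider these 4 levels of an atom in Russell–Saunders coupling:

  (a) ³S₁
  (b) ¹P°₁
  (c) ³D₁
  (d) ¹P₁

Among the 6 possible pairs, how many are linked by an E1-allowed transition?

1

(a)–(b): forbidden (ΔS).
(a)–(c): forbidden (parity, ΔL).
(a)–(d): forbidden (parity, ΔS).
(b)–(c): forbidden (ΔS).
(b)–(d): allowed.
(c)–(d): forbidden (parity, ΔS).
Allowed pairs: 1 of 6.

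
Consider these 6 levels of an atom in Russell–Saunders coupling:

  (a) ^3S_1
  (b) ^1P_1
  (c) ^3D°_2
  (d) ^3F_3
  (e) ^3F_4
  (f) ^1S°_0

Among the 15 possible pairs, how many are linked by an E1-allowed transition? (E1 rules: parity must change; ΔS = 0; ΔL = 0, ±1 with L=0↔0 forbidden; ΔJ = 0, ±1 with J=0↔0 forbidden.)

2

(a)–(b): forbidden (parity, ΔS).
(a)–(c): forbidden (ΔL).
(a)–(d): forbidden (parity, ΔL, ΔJ).
(a)–(e): forbidden (parity, ΔL, ΔJ).
(a)–(f): forbidden (ΔS, ΔL).
(b)–(c): forbidden (ΔS).
(b)–(d): forbidden (parity, ΔS, ΔL, ΔJ).
(b)–(e): forbidden (parity, ΔS, ΔL, ΔJ).
(b)–(f): allowed.
(c)–(d): allowed.
(c)–(e): forbidden (ΔJ).
(c)–(f): forbidden (parity, ΔS, ΔL, ΔJ).
(d)–(e): forbidden (parity).
(d)–(f): forbidden (ΔS, ΔL, ΔJ).
(e)–(f): forbidden (ΔS, ΔL, ΔJ).
Allowed pairs: 2 of 15.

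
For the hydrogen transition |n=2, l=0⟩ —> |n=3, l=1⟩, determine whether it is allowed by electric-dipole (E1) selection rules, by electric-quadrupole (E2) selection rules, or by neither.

Δl = 1 − 0 = +1; l_i + l_f = 1.
E1 (Δl = ±1): satisfied.
E2 (Δl = 0,±2, l_i+l_f ≥ 2): not satisfied.

E1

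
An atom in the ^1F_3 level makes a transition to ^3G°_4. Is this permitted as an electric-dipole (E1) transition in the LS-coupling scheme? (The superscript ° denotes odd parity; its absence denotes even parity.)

Initial level: S=0, L=3, J=3, parity even. Final level: S=1, L=4, J=4, parity odd.
ΔS = 0: S: 0 → 1 — violated.
ΔJ = 0, ±1 (not J=0↔0): J: 3 → 4, ΔJ = +1 — satisfied.
ΔL = 0, ±1 (not L=0↔0): L: 3 → 4, ΔL = +1 — satisfied.
Parity must change: even → odd — satisfied.
Rule(s) violated: ΔS.

forbidden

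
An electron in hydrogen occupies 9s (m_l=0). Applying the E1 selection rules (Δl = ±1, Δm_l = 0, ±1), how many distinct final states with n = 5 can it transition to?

E1 requires Δl = ±1, so l_f ∈ {-1, 1}; with 0 ≤ l_f ≤ n_f−1 = 4, the allowed l_f values are {1}.
For l_f = 1: m_f ∈ {m_i−1, m_i, m_i+1} ∩ [−1, 1] = {-1, 0, 1} → 3 states.
Total: 3.

3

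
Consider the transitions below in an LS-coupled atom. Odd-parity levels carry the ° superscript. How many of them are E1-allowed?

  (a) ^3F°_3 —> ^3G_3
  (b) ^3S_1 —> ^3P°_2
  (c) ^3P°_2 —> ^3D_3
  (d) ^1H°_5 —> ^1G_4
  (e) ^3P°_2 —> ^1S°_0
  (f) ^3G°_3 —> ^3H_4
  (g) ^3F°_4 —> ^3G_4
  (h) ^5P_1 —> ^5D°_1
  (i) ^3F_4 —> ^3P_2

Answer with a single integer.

(a) allowed
(b) allowed
(c) allowed
(d) allowed
(e) forbidden (parity, ΔS, ΔJ fail)
(f) allowed
(g) allowed
(h) allowed
(i) forbidden (parity, ΔL, ΔJ fail)
Total allowed: 7 of 9.

7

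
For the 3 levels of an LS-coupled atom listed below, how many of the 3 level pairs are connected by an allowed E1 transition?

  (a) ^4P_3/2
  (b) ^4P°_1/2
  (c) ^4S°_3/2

(a)–(b): allowed.
(a)–(c): allowed.
(b)–(c): forbidden (parity).
Allowed pairs: 2 of 3.

2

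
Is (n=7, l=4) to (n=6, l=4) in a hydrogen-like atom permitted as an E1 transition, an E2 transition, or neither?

Δl = 4 − 4 = +0; l_i + l_f = 8.
E1 (Δl = ±1): not satisfied.
E2 (Δl = 0,±2, l_i+l_f ≥ 2): satisfied.

E2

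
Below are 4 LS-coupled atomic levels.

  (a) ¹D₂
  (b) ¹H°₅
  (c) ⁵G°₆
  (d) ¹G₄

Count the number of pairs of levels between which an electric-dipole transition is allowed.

1

(a)–(b): forbidden (ΔL, ΔJ).
(a)–(c): forbidden (ΔS, ΔL, ΔJ).
(a)–(d): forbidden (parity, ΔL, ΔJ).
(b)–(c): forbidden (parity, ΔS).
(b)–(d): allowed.
(c)–(d): forbidden (ΔS, ΔJ).
Allowed pairs: 1 of 6.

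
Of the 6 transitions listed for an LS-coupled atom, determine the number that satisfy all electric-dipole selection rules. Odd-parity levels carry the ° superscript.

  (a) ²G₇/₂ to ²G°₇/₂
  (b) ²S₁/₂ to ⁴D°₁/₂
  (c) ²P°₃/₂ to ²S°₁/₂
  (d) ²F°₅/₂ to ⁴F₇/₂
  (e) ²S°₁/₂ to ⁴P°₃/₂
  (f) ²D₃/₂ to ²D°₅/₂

2

(a) allowed
(b) forbidden (ΔS, ΔL fail)
(c) forbidden (parity fails)
(d) forbidden (ΔS fails)
(e) forbidden (parity, ΔS fail)
(f) allowed
Total allowed: 2 of 6.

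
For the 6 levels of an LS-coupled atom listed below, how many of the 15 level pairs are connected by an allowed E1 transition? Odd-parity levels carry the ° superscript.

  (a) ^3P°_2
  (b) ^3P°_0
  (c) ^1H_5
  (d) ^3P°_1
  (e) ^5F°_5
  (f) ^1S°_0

(a)–(b): forbidden (parity, ΔJ).
(a)–(c): forbidden (ΔS, ΔL, ΔJ).
(a)–(d): forbidden (parity).
(a)–(e): forbidden (parity, ΔS, ΔL, ΔJ).
(a)–(f): forbidden (parity, ΔS, ΔJ).
(b)–(c): forbidden (ΔS, ΔL, ΔJ).
(b)–(d): forbidden (parity).
(b)–(e): forbidden (parity, ΔS, ΔL, ΔJ).
(b)–(f): forbidden (parity, ΔS, ΔJ).
(c)–(d): forbidden (ΔS, ΔL, ΔJ).
(c)–(e): forbidden (ΔS, ΔL).
(c)–(f): forbidden (ΔL, ΔJ).
(d)–(e): forbidden (parity, ΔS, ΔL, ΔJ).
(d)–(f): forbidden (parity, ΔS).
(e)–(f): forbidden (parity, ΔS, ΔL, ΔJ).
Allowed pairs: 0 of 15.

0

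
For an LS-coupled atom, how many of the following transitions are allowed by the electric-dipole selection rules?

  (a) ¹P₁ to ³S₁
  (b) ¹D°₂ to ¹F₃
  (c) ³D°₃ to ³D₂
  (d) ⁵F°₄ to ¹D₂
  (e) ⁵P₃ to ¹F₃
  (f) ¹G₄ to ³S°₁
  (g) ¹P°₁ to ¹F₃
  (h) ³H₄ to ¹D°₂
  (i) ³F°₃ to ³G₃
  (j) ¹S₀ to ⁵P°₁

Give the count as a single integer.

(a) forbidden (parity, ΔS fail)
(b) allowed
(c) allowed
(d) forbidden (ΔS, ΔJ fail)
(e) forbidden (parity, ΔS, ΔL fail)
(f) forbidden (ΔS, ΔL, ΔJ fail)
(g) forbidden (ΔL, ΔJ fail)
(h) forbidden (ΔS, ΔL, ΔJ fail)
(i) allowed
(j) forbidden (ΔS fails)
Total allowed: 3 of 10.

3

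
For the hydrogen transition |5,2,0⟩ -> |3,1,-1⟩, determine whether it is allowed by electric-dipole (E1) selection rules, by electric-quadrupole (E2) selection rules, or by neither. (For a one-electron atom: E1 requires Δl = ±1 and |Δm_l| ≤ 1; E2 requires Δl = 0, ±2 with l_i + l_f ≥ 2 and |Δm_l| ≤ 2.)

E1

Δl = 1 − 2 = -1; l_i + l_f = 3.
Δm_l = -1.
E1 (Δl = ±1, |Δm_l| ≤ 1): satisfied.
E2 (Δl = 0,±2, l_i+l_f ≥ 2, |Δm_l| ≤ 2): not satisfied.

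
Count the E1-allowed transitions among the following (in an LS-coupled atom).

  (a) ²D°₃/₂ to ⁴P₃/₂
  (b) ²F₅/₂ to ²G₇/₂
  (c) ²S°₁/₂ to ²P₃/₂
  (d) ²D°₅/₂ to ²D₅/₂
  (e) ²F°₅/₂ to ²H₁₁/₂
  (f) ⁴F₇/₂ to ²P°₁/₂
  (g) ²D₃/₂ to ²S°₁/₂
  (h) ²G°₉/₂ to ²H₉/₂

(a) forbidden (ΔS fails)
(b) forbidden (parity fails)
(c) allowed
(d) allowed
(e) forbidden (ΔL, ΔJ fail)
(f) forbidden (ΔS, ΔL, ΔJ fail)
(g) forbidden (ΔL fails)
(h) allowed
Total allowed: 3 of 8.

3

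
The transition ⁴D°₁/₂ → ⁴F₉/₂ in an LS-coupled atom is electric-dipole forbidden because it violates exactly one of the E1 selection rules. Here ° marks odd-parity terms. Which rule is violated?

the ΔJ = 0, ±1 rule

Initial level: S=3/2, L=2, J=1/2, parity odd. Final level: S=3/2, L=3, J=9/2, parity even.
ΔJ = 0, ±1 (not J=0↔0): J: 1/2 → 9/2, ΔJ = +4 — fails.
ΔL = 0, ±1 (not L=0↔0): L: 2 → 3, ΔL = +1 — ok.
ΔS = 0: S: 3/2 → 3/2 — ok.
Parity must change: odd → even — ok.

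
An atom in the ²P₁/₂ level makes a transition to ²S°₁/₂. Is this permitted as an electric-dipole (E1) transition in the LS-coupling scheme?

allowed

Parity must change: even → odd — satisfied.
ΔJ = 0, ±1 (not J=0↔0): J: 1/2 → 1/2, ΔJ = +0 — satisfied.
ΔL = 0, ±1 (not L=0↔0): L: 1 → 0, ΔL = -1 — satisfied.
ΔS = 0: S: 1/2 → 1/2 — satisfied.
All four E1 rules are satisfied.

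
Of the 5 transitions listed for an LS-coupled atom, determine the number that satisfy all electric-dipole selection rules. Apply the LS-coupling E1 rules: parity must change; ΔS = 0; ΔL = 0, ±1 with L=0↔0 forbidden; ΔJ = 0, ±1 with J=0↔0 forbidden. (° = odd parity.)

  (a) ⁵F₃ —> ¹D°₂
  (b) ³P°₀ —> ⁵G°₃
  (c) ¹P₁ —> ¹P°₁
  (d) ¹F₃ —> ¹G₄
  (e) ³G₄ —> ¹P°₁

(a) forbidden (ΔS fails)
(b) forbidden (parity, ΔS, ΔL, ΔJ fail)
(c) allowed
(d) forbidden (parity fails)
(e) forbidden (ΔS, ΔL, ΔJ fail)
Total allowed: 1 of 5.

1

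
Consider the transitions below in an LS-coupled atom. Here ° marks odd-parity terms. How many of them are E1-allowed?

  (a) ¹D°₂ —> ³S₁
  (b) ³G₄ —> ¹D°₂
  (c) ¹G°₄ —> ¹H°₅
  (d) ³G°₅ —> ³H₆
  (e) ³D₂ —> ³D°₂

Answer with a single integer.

2

(a) forbidden (ΔS, ΔL fail)
(b) forbidden (ΔS, ΔL, ΔJ fail)
(c) forbidden (parity fails)
(d) allowed
(e) allowed
Total allowed: 2 of 5.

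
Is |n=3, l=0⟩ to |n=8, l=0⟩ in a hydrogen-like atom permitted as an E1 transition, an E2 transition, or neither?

neither

Δl = 0 − 0 = +0; l_i + l_f = 0.
E1 (Δl = ±1): not satisfied.
E2 (Δl = 0,±2, l_i+l_f ≥ 2): not satisfied.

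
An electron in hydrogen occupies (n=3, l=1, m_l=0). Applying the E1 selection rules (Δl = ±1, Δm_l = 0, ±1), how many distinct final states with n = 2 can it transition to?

E1 requires Δl = ±1, so l_f ∈ {0, 2}; with 0 ≤ l_f ≤ n_f−1 = 1, the allowed l_f values are {0}.
For l_f = 0: m_f ∈ {m_i−1, m_i, m_i+1} ∩ [−0, 0] = {0} → 1 state.
Total: 1.

1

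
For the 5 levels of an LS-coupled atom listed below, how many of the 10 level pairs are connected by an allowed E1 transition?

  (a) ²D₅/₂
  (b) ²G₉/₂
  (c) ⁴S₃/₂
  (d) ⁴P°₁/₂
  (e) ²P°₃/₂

(a)–(b): forbidden (parity, ΔL, ΔJ).
(a)–(c): forbidden (parity, ΔS, ΔL).
(a)–(d): forbidden (ΔS, ΔJ).
(a)–(e): allowed.
(b)–(c): forbidden (parity, ΔS, ΔL, ΔJ).
(b)–(d): forbidden (ΔS, ΔL, ΔJ).
(b)–(e): forbidden (ΔL, ΔJ).
(c)–(d): allowed.
(c)–(e): forbidden (ΔS).
(d)–(e): forbidden (parity, ΔS).
Allowed pairs: 2 of 10.

2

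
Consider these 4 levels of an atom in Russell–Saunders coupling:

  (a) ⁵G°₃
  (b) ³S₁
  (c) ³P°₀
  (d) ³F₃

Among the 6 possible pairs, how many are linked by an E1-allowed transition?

(a)–(b): forbidden (ΔS, ΔL, ΔJ).
(a)–(c): forbidden (parity, ΔS, ΔL, ΔJ).
(a)–(d): forbidden (ΔS).
(b)–(c): allowed.
(b)–(d): forbidden (parity, ΔL, ΔJ).
(c)–(d): forbidden (ΔL, ΔJ).
Allowed pairs: 1 of 6.

1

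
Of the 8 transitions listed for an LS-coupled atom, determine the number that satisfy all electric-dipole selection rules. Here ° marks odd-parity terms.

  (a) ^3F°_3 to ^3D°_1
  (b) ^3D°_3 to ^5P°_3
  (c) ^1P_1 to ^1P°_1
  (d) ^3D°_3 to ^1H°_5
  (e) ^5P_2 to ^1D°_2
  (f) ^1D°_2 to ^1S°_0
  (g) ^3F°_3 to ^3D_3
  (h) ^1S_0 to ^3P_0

(a) forbidden (parity, ΔJ fail)
(b) forbidden (parity, ΔS fail)
(c) allowed
(d) forbidden (parity, ΔS, ΔL, ΔJ fail)
(e) forbidden (ΔS fails)
(f) forbidden (parity, ΔL, ΔJ fail)
(g) allowed
(h) forbidden (parity, ΔS, ΔJ fail)
Total allowed: 2 of 8.

2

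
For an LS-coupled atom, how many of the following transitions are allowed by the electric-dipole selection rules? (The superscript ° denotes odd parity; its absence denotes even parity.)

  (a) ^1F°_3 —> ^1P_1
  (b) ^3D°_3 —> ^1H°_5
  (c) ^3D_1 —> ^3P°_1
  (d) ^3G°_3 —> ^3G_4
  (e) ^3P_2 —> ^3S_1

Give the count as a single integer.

2

(a) forbidden (ΔL, ΔJ fail)
(b) forbidden (parity, ΔS, ΔL, ΔJ fail)
(c) allowed
(d) allowed
(e) forbidden (parity fails)
Total allowed: 2 of 5.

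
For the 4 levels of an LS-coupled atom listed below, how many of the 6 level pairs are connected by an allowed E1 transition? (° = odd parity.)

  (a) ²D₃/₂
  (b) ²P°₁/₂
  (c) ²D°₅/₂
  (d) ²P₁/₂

3

(a)–(b): allowed.
(a)–(c): allowed.
(a)–(d): forbidden (parity).
(b)–(c): forbidden (parity, ΔJ).
(b)–(d): allowed.
(c)–(d): forbidden (ΔJ).
Allowed pairs: 3 of 6.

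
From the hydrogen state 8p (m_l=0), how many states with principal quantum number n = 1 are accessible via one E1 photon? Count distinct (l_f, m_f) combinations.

E1 requires Δl = ±1, so l_f ∈ {0, 2}; with 0 ≤ l_f ≤ n_f−1 = 0, the allowed l_f values are {0}.
For l_f = 0: m_f ∈ {m_i−1, m_i, m_i+1} ∩ [−0, 0] = {0} → 1 state.
Total: 1.

1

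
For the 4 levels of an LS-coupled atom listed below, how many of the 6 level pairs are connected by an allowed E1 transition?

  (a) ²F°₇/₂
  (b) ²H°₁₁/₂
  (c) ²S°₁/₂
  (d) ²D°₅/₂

0

(a)–(b): forbidden (parity, ΔL, ΔJ).
(a)–(c): forbidden (parity, ΔL, ΔJ).
(a)–(d): forbidden (parity).
(b)–(c): forbidden (parity, ΔL, ΔJ).
(b)–(d): forbidden (parity, ΔL, ΔJ).
(c)–(d): forbidden (parity, ΔL, ΔJ).
Allowed pairs: 0 of 6.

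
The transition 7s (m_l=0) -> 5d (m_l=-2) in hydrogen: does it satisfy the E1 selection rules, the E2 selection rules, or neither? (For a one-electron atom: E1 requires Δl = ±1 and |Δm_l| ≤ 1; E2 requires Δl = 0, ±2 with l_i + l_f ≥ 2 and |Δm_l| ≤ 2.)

E2

Δl = 2 − 0 = +2; l_i + l_f = 2.
Δm_l = -2.
E1 (Δl = ±1, |Δm_l| ≤ 1): not satisfied.
E2 (Δl = 0,±2, l_i+l_f ≥ 2, |Δm_l| ≤ 2): satisfied.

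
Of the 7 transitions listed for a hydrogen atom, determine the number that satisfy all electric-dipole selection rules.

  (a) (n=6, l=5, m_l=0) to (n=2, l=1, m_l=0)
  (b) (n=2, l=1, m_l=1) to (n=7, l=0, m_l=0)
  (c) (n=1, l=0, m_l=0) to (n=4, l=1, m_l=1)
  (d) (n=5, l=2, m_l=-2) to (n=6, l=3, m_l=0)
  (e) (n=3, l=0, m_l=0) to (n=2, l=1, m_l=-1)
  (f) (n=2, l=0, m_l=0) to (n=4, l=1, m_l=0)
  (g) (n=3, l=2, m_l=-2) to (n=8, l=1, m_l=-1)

5

(a) forbidden — Δl = -4 (E1 requires Δl = ±1)
(b) allowed
(c) allowed
(d) forbidden — Δm_l = +2 (E1 requires Δm_l = 0, ±1)
(e) allowed
(f) allowed
(g) allowed
Total allowed: 5 of 7.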